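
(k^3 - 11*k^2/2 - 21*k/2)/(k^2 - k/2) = (2*k^2 - 11*k - 21)/(2*k - 1)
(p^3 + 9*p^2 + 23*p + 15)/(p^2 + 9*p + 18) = (p^2 + 6*p + 5)/(p + 6)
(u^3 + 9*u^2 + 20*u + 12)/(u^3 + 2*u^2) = 1 + 7/u + 6/u^2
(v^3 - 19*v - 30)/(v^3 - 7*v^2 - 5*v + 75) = (v + 2)/(v - 5)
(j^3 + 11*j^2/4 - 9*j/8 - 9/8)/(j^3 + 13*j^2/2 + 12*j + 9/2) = (j - 3/4)/(j + 3)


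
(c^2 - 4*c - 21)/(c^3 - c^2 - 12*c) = (c - 7)/(c*(c - 4))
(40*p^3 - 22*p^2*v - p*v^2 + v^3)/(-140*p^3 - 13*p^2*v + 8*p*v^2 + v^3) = (-2*p + v)/(7*p + v)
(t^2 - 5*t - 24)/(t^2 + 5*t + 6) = (t - 8)/(t + 2)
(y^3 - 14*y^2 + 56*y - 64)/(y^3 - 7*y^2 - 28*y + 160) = (y - 2)/(y + 5)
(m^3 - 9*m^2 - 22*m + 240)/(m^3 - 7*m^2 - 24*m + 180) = (m - 8)/(m - 6)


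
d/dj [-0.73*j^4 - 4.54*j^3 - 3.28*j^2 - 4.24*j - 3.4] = -2.92*j^3 - 13.62*j^2 - 6.56*j - 4.24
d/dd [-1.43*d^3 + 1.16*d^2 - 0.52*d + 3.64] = -4.29*d^2 + 2.32*d - 0.52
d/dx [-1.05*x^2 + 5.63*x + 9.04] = 5.63 - 2.1*x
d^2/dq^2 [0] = 0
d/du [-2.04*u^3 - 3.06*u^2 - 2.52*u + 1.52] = -6.12*u^2 - 6.12*u - 2.52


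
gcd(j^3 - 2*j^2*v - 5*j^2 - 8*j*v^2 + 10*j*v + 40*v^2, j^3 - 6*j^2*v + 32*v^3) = -j^2 + 2*j*v + 8*v^2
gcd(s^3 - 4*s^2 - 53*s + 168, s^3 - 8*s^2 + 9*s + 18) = s - 3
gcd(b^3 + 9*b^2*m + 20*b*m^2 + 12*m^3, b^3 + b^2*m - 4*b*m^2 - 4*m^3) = b^2 + 3*b*m + 2*m^2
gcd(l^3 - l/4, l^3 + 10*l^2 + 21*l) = l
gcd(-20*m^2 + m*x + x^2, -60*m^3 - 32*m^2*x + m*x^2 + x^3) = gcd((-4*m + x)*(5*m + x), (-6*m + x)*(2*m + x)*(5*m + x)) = 5*m + x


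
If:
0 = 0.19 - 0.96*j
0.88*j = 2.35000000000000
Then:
No Solution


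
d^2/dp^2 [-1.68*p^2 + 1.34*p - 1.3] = -3.36000000000000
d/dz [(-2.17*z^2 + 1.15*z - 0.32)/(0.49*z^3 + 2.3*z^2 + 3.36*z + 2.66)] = (1.0633*z^4 - 1.127*z^3 - 9.4658*z^2 - 10.0724*z + 4.1342)/(0.2401*z^6 + 2.254*z^5 + 8.5828*z^4 + 18.0628*z^3 + 23.5256*z^2 + 17.8752*z + 7.0756)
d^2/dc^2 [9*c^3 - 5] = 54*c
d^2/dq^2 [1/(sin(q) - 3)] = (-3*sin(q) + cos(q)^2 + 1)/(sin(q) - 3)^3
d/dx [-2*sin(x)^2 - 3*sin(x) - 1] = -(4*sin(x) + 3)*cos(x)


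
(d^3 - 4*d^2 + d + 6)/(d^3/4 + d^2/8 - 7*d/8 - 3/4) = 8*(d - 3)/(2*d + 3)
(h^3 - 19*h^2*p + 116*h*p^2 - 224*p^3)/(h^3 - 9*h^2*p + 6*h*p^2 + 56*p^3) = (h - 8*p)/(h + 2*p)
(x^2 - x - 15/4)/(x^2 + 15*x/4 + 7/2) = (4*x^2 - 4*x - 15)/(4*x^2 + 15*x + 14)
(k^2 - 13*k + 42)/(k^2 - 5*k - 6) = (k - 7)/(k + 1)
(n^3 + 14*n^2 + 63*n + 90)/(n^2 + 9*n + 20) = (n^2 + 9*n + 18)/(n + 4)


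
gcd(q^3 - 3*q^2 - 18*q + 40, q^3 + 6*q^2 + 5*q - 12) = q + 4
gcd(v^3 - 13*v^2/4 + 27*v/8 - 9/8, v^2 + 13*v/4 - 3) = v - 3/4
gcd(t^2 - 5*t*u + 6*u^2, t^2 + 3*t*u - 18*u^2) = t - 3*u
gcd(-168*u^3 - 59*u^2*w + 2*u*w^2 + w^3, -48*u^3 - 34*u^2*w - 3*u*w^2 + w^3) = 24*u^2 + 5*u*w - w^2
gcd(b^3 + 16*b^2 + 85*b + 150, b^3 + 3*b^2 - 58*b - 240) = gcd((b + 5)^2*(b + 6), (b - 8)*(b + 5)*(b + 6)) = b^2 + 11*b + 30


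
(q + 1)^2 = q^2 + 2*q + 1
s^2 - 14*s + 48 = (s - 8)*(s - 6)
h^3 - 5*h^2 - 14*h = h*(h - 7)*(h + 2)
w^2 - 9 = (w - 3)*(w + 3)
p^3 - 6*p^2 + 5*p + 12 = (p - 4)*(p - 3)*(p + 1)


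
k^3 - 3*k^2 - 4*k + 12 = (k - 3)*(k - 2)*(k + 2)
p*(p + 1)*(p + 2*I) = p^3 + p^2 + 2*I*p^2 + 2*I*p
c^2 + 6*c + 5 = (c + 1)*(c + 5)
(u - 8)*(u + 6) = u^2 - 2*u - 48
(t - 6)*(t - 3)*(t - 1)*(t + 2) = t^4 - 8*t^3 + 7*t^2 + 36*t - 36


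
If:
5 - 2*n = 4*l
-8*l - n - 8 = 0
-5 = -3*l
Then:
No Solution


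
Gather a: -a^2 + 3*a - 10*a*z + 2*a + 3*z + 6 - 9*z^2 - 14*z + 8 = -a^2 + a*(5 - 10*z) - 9*z^2 - 11*z + 14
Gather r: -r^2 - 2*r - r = -r^2 - 3*r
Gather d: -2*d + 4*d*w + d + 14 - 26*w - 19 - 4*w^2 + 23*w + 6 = d*(4*w - 1) - 4*w^2 - 3*w + 1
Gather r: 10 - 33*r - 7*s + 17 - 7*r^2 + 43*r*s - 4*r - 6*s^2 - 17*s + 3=-7*r^2 + r*(43*s - 37) - 6*s^2 - 24*s + 30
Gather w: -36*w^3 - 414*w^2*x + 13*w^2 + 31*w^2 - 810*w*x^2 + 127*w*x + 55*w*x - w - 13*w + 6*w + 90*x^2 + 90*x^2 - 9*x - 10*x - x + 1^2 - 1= -36*w^3 + w^2*(44 - 414*x) + w*(-810*x^2 + 182*x - 8) + 180*x^2 - 20*x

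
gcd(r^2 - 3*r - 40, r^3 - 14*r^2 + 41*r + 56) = r - 8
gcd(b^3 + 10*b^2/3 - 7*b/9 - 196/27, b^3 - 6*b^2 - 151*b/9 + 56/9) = b + 7/3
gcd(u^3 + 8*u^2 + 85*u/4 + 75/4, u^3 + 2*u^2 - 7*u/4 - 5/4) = u + 5/2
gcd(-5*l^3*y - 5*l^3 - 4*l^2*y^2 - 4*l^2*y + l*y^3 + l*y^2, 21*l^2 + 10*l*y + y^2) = 1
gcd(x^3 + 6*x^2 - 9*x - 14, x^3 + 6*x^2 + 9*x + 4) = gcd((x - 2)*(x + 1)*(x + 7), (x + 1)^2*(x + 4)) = x + 1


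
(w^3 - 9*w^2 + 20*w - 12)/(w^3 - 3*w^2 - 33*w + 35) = (w^2 - 8*w + 12)/(w^2 - 2*w - 35)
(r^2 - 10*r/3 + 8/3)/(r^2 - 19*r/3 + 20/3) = (r - 2)/(r - 5)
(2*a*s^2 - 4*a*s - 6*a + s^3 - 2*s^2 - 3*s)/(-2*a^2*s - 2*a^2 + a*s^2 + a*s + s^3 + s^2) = (s - 3)/(-a + s)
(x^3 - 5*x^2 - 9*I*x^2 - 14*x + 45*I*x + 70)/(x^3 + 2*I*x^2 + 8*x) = (x^2 - x*(5 + 7*I) + 35*I)/(x*(x + 4*I))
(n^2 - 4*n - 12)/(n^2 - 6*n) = (n + 2)/n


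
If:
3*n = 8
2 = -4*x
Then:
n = 8/3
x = -1/2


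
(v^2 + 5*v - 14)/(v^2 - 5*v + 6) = (v + 7)/(v - 3)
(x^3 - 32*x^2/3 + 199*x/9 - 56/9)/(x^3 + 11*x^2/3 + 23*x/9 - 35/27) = 3*(3*x^2 - 31*x + 56)/(9*x^2 + 36*x + 35)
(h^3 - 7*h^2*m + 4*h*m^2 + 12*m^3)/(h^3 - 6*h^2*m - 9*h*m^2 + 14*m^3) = (h^3 - 7*h^2*m + 4*h*m^2 + 12*m^3)/(h^3 - 6*h^2*m - 9*h*m^2 + 14*m^3)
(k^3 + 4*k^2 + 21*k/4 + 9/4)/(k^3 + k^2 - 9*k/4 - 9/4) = (2*k + 3)/(2*k - 3)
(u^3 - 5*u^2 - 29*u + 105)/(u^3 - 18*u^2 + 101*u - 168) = (u + 5)/(u - 8)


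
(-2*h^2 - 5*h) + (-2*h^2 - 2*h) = -4*h^2 - 7*h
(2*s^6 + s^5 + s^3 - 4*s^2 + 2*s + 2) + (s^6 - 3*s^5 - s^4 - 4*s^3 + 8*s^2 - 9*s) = 3*s^6 - 2*s^5 - s^4 - 3*s^3 + 4*s^2 - 7*s + 2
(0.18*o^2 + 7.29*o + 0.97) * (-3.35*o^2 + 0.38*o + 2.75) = -0.603*o^4 - 24.3531*o^3 + 0.0157000000000003*o^2 + 20.4161*o + 2.6675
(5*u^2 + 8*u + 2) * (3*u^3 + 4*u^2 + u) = 15*u^5 + 44*u^4 + 43*u^3 + 16*u^2 + 2*u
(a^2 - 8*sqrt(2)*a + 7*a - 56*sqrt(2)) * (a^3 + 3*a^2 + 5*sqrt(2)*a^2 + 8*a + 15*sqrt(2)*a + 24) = a^5 - 3*sqrt(2)*a^4 + 10*a^4 - 51*a^3 - 30*sqrt(2)*a^3 - 720*a^2 - 127*sqrt(2)*a^2 - 1512*a - 640*sqrt(2)*a - 1344*sqrt(2)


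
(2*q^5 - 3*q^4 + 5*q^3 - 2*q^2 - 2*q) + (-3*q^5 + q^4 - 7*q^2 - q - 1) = -q^5 - 2*q^4 + 5*q^3 - 9*q^2 - 3*q - 1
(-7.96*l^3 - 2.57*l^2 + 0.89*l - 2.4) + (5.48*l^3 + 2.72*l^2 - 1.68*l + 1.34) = -2.48*l^3 + 0.15*l^2 - 0.79*l - 1.06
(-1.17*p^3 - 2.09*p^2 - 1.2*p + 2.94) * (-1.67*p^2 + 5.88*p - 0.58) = 1.9539*p^5 - 3.3893*p^4 - 9.6066*p^3 - 10.7536*p^2 + 17.9832*p - 1.7052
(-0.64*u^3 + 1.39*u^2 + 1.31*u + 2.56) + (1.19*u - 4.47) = -0.64*u^3 + 1.39*u^2 + 2.5*u - 1.91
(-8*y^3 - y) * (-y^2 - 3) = 8*y^5 + 25*y^3 + 3*y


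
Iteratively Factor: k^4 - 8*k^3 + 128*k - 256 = (k + 4)*(k^3 - 12*k^2 + 48*k - 64) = (k - 4)*(k + 4)*(k^2 - 8*k + 16) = (k - 4)^2*(k + 4)*(k - 4)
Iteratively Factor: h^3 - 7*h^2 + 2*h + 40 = (h - 5)*(h^2 - 2*h - 8) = (h - 5)*(h - 4)*(h + 2)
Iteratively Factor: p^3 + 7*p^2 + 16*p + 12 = (p + 2)*(p^2 + 5*p + 6) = (p + 2)*(p + 3)*(p + 2)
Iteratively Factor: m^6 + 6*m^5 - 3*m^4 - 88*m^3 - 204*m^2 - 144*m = (m + 2)*(m^5 + 4*m^4 - 11*m^3 - 66*m^2 - 72*m) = (m + 2)*(m + 3)*(m^4 + m^3 - 14*m^2 - 24*m) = (m + 2)*(m + 3)^2*(m^3 - 2*m^2 - 8*m) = (m - 4)*(m + 2)*(m + 3)^2*(m^2 + 2*m) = (m - 4)*(m + 2)^2*(m + 3)^2*(m)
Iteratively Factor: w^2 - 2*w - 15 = (w - 5)*(w + 3)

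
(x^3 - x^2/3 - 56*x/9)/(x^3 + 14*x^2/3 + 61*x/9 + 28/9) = x*(3*x - 8)/(3*x^2 + 7*x + 4)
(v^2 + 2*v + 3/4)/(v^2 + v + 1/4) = (2*v + 3)/(2*v + 1)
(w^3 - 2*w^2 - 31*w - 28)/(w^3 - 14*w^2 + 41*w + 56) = (w + 4)/(w - 8)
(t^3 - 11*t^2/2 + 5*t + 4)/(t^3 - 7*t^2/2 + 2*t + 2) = (t - 4)/(t - 2)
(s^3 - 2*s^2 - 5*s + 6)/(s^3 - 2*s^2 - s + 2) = (s^2 - s - 6)/(s^2 - s - 2)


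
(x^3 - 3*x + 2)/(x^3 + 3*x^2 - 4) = (x - 1)/(x + 2)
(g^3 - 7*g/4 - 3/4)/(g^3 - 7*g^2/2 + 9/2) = (g + 1/2)/(g - 3)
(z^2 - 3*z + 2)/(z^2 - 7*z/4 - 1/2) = 4*(z - 1)/(4*z + 1)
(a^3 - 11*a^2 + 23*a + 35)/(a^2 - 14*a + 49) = (a^2 - 4*a - 5)/(a - 7)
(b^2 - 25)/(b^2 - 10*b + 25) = (b + 5)/(b - 5)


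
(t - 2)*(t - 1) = t^2 - 3*t + 2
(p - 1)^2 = p^2 - 2*p + 1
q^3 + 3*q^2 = q^2*(q + 3)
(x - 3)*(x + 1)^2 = x^3 - x^2 - 5*x - 3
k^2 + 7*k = k*(k + 7)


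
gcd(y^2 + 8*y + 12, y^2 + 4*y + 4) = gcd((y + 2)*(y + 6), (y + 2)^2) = y + 2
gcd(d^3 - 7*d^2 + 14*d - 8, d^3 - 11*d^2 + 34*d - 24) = d^2 - 5*d + 4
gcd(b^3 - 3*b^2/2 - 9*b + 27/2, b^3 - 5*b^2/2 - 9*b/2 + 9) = b^2 - 9*b/2 + 9/2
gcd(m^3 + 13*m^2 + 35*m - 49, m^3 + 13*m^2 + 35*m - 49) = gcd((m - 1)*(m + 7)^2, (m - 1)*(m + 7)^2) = m^3 + 13*m^2 + 35*m - 49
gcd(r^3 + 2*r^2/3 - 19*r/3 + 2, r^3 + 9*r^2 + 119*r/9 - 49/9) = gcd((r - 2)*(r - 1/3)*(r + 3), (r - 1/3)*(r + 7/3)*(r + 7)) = r - 1/3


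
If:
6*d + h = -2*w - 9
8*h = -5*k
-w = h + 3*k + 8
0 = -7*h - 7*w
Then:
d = -11/9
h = 5/3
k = -8/3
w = -5/3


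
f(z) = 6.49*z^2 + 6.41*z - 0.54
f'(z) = 12.98*z + 6.41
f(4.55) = 162.98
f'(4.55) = 65.47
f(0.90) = 10.49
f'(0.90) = 18.09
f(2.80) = 68.29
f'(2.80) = 42.75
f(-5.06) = 133.19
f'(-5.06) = -59.27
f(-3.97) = 76.30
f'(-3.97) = -45.12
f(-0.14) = -1.31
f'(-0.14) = 4.59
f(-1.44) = 3.69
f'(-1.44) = -12.28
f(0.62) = 5.93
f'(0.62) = 14.46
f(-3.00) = 38.64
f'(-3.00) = -32.53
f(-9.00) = 467.46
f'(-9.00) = -110.41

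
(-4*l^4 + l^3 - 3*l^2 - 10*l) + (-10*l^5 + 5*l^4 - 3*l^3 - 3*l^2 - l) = -10*l^5 + l^4 - 2*l^3 - 6*l^2 - 11*l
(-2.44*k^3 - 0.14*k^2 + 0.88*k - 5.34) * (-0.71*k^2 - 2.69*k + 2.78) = 1.7324*k^5 + 6.663*k^4 - 7.0314*k^3 + 1.035*k^2 + 16.811*k - 14.8452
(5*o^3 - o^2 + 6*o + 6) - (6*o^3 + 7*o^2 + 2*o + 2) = -o^3 - 8*o^2 + 4*o + 4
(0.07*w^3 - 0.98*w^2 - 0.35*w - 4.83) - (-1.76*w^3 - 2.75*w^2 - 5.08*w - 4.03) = 1.83*w^3 + 1.77*w^2 + 4.73*w - 0.8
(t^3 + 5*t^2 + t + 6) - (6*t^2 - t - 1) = t^3 - t^2 + 2*t + 7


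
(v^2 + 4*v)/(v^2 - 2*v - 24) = v/(v - 6)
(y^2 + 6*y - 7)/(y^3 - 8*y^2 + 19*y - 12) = (y + 7)/(y^2 - 7*y + 12)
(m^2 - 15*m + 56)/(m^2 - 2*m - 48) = (m - 7)/(m + 6)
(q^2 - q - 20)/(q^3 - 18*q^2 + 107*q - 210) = (q + 4)/(q^2 - 13*q + 42)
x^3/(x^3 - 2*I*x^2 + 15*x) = x^2/(x^2 - 2*I*x + 15)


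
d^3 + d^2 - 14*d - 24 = (d - 4)*(d + 2)*(d + 3)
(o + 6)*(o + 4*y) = o^2 + 4*o*y + 6*o + 24*y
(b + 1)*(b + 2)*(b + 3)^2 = b^4 + 9*b^3 + 29*b^2 + 39*b + 18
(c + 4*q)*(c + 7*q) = c^2 + 11*c*q + 28*q^2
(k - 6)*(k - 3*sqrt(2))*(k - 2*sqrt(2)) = k^3 - 5*sqrt(2)*k^2 - 6*k^2 + 12*k + 30*sqrt(2)*k - 72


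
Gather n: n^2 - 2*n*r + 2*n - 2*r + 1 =n^2 + n*(2 - 2*r) - 2*r + 1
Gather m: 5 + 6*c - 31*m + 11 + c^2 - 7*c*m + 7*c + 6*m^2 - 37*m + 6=c^2 + 13*c + 6*m^2 + m*(-7*c - 68) + 22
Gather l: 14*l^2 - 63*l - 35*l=14*l^2 - 98*l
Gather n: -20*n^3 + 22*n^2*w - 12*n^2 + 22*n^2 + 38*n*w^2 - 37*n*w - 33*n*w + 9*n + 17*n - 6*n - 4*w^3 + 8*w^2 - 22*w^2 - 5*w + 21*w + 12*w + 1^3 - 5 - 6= -20*n^3 + n^2*(22*w + 10) + n*(38*w^2 - 70*w + 20) - 4*w^3 - 14*w^2 + 28*w - 10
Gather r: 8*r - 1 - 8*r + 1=0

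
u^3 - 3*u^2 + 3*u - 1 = (u - 1)^3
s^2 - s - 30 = (s - 6)*(s + 5)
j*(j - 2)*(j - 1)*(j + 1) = j^4 - 2*j^3 - j^2 + 2*j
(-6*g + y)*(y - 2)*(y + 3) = -6*g*y^2 - 6*g*y + 36*g + y^3 + y^2 - 6*y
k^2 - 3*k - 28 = (k - 7)*(k + 4)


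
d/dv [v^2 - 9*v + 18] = 2*v - 9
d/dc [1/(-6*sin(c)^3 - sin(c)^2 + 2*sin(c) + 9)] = 2*(9*sin(c)^2 + sin(c) - 1)*cos(c)/(6*sin(c)^3 + sin(c)^2 - 2*sin(c) - 9)^2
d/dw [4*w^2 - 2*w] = 8*w - 2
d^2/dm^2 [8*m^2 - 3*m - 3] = 16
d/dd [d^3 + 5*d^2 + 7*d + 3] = 3*d^2 + 10*d + 7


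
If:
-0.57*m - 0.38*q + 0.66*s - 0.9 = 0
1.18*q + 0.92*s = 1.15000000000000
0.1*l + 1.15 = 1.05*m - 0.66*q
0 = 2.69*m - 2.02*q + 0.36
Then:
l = -12.90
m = -0.13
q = 0.00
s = 1.25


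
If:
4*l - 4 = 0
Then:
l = 1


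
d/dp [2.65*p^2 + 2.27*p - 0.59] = 5.3*p + 2.27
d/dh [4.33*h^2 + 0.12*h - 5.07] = 8.66*h + 0.12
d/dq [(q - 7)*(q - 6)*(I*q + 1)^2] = -4*q^3 + q^2*(39 + 6*I) + q*(-82 - 52*I) - 13 + 84*I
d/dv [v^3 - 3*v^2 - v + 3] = 3*v^2 - 6*v - 1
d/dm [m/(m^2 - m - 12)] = (m^2 - m*(2*m - 1) - m - 12)/(-m^2 + m + 12)^2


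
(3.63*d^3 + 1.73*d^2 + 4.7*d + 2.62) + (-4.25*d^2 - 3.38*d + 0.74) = 3.63*d^3 - 2.52*d^2 + 1.32*d + 3.36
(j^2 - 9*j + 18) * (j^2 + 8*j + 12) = j^4 - j^3 - 42*j^2 + 36*j + 216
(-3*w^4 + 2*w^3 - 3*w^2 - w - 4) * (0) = 0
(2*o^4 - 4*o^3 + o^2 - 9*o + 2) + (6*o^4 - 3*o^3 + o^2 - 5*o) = 8*o^4 - 7*o^3 + 2*o^2 - 14*o + 2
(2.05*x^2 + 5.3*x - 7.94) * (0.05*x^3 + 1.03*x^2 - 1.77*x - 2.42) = 0.1025*x^5 + 2.3765*x^4 + 1.4335*x^3 - 22.5202*x^2 + 1.2278*x + 19.2148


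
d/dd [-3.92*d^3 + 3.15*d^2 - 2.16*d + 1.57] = -11.76*d^2 + 6.3*d - 2.16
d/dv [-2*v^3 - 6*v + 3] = -6*v^2 - 6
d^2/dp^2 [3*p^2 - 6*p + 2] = 6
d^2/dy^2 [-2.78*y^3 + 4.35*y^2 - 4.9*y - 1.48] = 8.7 - 16.68*y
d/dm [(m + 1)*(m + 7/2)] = 2*m + 9/2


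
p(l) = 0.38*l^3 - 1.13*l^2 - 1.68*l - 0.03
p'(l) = 1.14*l^2 - 2.26*l - 1.68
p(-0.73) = 0.45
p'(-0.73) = 0.58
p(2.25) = -5.20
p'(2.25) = -0.99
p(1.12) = -2.80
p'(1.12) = -2.78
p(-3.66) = -27.65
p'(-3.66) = 21.86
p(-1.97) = -4.01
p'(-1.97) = 7.20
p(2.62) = -5.35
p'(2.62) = 0.22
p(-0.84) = 0.36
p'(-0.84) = 1.02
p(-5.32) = -80.29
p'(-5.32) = 42.61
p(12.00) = 473.73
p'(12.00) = 135.36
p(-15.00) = -1511.58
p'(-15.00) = 288.72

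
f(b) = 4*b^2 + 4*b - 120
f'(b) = 8*b + 4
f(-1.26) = -118.69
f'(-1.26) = -6.08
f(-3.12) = -93.54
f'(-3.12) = -20.96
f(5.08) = 3.55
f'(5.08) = 44.64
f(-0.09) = -120.33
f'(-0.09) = 3.28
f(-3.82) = -76.91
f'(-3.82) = -26.56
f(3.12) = -68.58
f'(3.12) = 28.96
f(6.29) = 63.42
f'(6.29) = 54.32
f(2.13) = -93.33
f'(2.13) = 21.04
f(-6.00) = 0.00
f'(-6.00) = -44.00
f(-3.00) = -96.00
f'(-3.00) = -20.00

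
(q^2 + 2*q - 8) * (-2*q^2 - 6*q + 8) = -2*q^4 - 10*q^3 + 12*q^2 + 64*q - 64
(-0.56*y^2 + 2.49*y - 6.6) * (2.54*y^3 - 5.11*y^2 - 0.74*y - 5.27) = -1.4224*y^5 + 9.1862*y^4 - 29.0735*y^3 + 34.8346*y^2 - 8.2383*y + 34.782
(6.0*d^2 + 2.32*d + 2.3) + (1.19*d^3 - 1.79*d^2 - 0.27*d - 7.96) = 1.19*d^3 + 4.21*d^2 + 2.05*d - 5.66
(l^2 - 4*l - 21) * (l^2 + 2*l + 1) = l^4 - 2*l^3 - 28*l^2 - 46*l - 21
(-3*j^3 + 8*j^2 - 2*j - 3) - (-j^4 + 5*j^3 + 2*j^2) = j^4 - 8*j^3 + 6*j^2 - 2*j - 3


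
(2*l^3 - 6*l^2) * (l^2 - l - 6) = 2*l^5 - 8*l^4 - 6*l^3 + 36*l^2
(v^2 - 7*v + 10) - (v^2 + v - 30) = 40 - 8*v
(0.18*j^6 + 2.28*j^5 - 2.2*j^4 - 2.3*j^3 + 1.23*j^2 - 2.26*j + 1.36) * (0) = 0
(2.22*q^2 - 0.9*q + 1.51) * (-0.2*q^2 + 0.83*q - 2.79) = -0.444*q^4 + 2.0226*q^3 - 7.2428*q^2 + 3.7643*q - 4.2129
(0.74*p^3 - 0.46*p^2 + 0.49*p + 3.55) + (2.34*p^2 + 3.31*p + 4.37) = 0.74*p^3 + 1.88*p^2 + 3.8*p + 7.92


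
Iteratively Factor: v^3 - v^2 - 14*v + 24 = (v + 4)*(v^2 - 5*v + 6) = (v - 3)*(v + 4)*(v - 2)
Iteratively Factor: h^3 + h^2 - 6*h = (h - 2)*(h^2 + 3*h) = h*(h - 2)*(h + 3)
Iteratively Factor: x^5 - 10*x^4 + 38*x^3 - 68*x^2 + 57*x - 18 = (x - 2)*(x^4 - 8*x^3 + 22*x^2 - 24*x + 9) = (x - 2)*(x - 1)*(x^3 - 7*x^2 + 15*x - 9) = (x - 3)*(x - 2)*(x - 1)*(x^2 - 4*x + 3) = (x - 3)*(x - 2)*(x - 1)^2*(x - 3)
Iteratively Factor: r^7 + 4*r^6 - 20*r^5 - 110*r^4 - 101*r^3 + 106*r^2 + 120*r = (r + 2)*(r^6 + 2*r^5 - 24*r^4 - 62*r^3 + 23*r^2 + 60*r) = (r + 1)*(r + 2)*(r^5 + r^4 - 25*r^3 - 37*r^2 + 60*r) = r*(r + 1)*(r + 2)*(r^4 + r^3 - 25*r^2 - 37*r + 60) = r*(r + 1)*(r + 2)*(r + 3)*(r^3 - 2*r^2 - 19*r + 20) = r*(r + 1)*(r + 2)*(r + 3)*(r + 4)*(r^2 - 6*r + 5) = r*(r - 1)*(r + 1)*(r + 2)*(r + 3)*(r + 4)*(r - 5)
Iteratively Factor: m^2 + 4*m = (m)*(m + 4)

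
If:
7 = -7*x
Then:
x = -1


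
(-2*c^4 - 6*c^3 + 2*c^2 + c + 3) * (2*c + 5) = -4*c^5 - 22*c^4 - 26*c^3 + 12*c^2 + 11*c + 15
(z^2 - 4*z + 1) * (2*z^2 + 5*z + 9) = 2*z^4 - 3*z^3 - 9*z^2 - 31*z + 9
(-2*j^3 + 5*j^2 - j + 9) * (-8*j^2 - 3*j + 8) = 16*j^5 - 34*j^4 - 23*j^3 - 29*j^2 - 35*j + 72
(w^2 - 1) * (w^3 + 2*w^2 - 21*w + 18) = w^5 + 2*w^4 - 22*w^3 + 16*w^2 + 21*w - 18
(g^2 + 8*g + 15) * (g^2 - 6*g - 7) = g^4 + 2*g^3 - 40*g^2 - 146*g - 105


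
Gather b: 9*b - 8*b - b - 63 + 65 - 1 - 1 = 0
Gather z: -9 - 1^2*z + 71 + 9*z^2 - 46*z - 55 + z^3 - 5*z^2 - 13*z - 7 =z^3 + 4*z^2 - 60*z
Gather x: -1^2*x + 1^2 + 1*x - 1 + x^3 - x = x^3 - x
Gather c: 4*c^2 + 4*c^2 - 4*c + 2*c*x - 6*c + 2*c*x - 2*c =8*c^2 + c*(4*x - 12)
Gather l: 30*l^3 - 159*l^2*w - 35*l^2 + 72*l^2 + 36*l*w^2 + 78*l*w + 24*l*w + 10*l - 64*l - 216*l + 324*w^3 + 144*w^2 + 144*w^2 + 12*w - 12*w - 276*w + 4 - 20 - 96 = 30*l^3 + l^2*(37 - 159*w) + l*(36*w^2 + 102*w - 270) + 324*w^3 + 288*w^2 - 276*w - 112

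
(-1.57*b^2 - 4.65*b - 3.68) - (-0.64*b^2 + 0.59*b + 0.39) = -0.93*b^2 - 5.24*b - 4.07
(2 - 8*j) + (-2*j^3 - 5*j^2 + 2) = -2*j^3 - 5*j^2 - 8*j + 4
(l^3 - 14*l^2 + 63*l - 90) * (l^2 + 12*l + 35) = l^5 - 2*l^4 - 70*l^3 + 176*l^2 + 1125*l - 3150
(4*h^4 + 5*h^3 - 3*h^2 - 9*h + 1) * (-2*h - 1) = -8*h^5 - 14*h^4 + h^3 + 21*h^2 + 7*h - 1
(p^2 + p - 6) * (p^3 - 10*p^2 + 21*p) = p^5 - 9*p^4 + 5*p^3 + 81*p^2 - 126*p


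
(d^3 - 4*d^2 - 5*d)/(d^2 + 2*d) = (d^2 - 4*d - 5)/(d + 2)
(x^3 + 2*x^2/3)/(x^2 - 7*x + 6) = x^2*(x + 2/3)/(x^2 - 7*x + 6)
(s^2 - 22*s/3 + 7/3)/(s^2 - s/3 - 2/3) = (-3*s^2 + 22*s - 7)/(-3*s^2 + s + 2)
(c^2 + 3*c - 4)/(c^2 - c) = (c + 4)/c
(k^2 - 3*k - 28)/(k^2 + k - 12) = (k - 7)/(k - 3)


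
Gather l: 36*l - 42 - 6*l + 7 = 30*l - 35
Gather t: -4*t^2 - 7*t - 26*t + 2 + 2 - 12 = -4*t^2 - 33*t - 8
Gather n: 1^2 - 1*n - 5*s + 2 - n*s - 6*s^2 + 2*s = n*(-s - 1) - 6*s^2 - 3*s + 3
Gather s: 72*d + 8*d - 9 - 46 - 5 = 80*d - 60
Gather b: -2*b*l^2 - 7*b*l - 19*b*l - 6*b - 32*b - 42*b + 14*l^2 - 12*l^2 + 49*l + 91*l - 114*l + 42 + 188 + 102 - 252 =b*(-2*l^2 - 26*l - 80) + 2*l^2 + 26*l + 80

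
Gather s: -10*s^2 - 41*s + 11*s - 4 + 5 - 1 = -10*s^2 - 30*s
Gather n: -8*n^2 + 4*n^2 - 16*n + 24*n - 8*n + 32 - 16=16 - 4*n^2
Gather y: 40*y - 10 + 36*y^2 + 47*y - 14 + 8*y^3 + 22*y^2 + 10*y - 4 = 8*y^3 + 58*y^2 + 97*y - 28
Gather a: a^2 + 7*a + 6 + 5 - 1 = a^2 + 7*a + 10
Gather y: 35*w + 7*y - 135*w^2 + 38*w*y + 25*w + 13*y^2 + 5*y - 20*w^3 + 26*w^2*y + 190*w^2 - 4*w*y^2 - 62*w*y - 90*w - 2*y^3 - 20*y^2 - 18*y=-20*w^3 + 55*w^2 - 30*w - 2*y^3 + y^2*(-4*w - 7) + y*(26*w^2 - 24*w - 6)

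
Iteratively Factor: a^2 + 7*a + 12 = (a + 4)*(a + 3)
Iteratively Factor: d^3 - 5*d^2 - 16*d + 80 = (d - 5)*(d^2 - 16) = (d - 5)*(d - 4)*(d + 4)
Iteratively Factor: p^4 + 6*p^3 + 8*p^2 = (p + 4)*(p^3 + 2*p^2) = p*(p + 4)*(p^2 + 2*p) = p*(p + 2)*(p + 4)*(p)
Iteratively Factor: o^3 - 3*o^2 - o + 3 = (o + 1)*(o^2 - 4*o + 3) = (o - 3)*(o + 1)*(o - 1)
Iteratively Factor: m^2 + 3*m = (m + 3)*(m)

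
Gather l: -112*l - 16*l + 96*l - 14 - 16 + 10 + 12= -32*l - 8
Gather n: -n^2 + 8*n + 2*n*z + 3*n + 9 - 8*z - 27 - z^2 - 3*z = -n^2 + n*(2*z + 11) - z^2 - 11*z - 18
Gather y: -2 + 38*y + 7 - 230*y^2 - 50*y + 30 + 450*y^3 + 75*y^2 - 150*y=450*y^3 - 155*y^2 - 162*y + 35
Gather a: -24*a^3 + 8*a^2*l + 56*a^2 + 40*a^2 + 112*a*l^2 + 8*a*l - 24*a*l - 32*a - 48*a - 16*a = -24*a^3 + a^2*(8*l + 96) + a*(112*l^2 - 16*l - 96)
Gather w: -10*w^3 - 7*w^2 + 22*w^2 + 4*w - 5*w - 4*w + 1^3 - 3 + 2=-10*w^3 + 15*w^2 - 5*w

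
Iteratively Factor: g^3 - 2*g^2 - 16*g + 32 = (g - 2)*(g^2 - 16) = (g - 2)*(g + 4)*(g - 4)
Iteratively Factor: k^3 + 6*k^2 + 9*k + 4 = (k + 1)*(k^2 + 5*k + 4) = (k + 1)^2*(k + 4)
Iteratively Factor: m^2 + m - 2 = (m - 1)*(m + 2)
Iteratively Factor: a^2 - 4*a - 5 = (a - 5)*(a + 1)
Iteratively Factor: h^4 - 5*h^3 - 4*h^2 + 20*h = (h)*(h^3 - 5*h^2 - 4*h + 20) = h*(h - 2)*(h^2 - 3*h - 10) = h*(h - 2)*(h + 2)*(h - 5)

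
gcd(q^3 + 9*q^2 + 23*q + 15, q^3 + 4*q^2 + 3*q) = q^2 + 4*q + 3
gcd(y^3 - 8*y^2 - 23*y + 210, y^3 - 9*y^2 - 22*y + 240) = y^2 - y - 30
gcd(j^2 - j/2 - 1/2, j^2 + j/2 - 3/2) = j - 1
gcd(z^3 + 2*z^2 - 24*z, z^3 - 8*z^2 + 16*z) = z^2 - 4*z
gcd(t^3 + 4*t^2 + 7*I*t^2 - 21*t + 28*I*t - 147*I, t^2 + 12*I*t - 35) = t + 7*I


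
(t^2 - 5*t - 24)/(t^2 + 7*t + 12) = (t - 8)/(t + 4)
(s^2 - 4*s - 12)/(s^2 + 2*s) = (s - 6)/s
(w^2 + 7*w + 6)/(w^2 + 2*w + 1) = (w + 6)/(w + 1)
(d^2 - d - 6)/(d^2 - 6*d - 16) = (d - 3)/(d - 8)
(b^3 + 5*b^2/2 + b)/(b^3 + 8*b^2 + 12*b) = (b + 1/2)/(b + 6)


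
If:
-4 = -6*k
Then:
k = 2/3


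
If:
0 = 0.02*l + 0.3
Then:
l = -15.00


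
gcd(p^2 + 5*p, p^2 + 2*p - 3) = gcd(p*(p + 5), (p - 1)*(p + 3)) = 1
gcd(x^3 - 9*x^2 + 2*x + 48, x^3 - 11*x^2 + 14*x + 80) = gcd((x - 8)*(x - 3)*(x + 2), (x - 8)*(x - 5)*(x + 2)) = x^2 - 6*x - 16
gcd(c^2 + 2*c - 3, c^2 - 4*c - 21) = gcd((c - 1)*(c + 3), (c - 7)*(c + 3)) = c + 3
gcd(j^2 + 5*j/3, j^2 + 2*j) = j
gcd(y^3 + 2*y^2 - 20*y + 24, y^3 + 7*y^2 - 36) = y^2 + 4*y - 12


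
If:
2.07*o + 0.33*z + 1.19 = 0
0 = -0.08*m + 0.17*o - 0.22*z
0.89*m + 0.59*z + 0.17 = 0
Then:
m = 0.09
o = -0.51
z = -0.42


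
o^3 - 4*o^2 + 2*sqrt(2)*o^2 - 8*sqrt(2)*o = o*(o - 4)*(o + 2*sqrt(2))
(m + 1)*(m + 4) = m^2 + 5*m + 4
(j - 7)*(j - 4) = j^2 - 11*j + 28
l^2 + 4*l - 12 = (l - 2)*(l + 6)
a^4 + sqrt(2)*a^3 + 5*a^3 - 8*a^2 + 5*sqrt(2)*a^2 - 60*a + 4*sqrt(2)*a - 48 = (a + 1)*(a + 4)*(a - 2*sqrt(2))*(a + 3*sqrt(2))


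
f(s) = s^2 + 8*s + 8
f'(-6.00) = -4.00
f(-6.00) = -4.00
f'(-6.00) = -4.00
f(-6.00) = -4.00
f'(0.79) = 9.58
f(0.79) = 14.94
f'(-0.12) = 7.76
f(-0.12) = 7.05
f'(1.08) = 10.16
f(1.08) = 17.81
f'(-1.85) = 4.30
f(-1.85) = -3.38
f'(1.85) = 11.70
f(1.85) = 26.22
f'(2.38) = 12.76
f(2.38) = 32.70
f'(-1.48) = 5.04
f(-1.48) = -1.65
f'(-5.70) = -3.40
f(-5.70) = -5.11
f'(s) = 2*s + 8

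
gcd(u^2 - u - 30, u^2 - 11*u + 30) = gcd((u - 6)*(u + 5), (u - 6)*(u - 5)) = u - 6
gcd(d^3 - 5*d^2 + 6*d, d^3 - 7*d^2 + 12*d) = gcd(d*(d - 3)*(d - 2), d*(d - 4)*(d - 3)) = d^2 - 3*d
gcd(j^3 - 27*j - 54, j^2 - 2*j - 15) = j + 3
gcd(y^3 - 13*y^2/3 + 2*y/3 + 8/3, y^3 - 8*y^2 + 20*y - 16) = y - 4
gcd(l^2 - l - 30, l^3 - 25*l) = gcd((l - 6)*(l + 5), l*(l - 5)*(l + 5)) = l + 5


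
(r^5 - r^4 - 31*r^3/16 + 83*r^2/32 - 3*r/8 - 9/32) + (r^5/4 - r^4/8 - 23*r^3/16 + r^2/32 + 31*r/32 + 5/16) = 5*r^5/4 - 9*r^4/8 - 27*r^3/8 + 21*r^2/8 + 19*r/32 + 1/32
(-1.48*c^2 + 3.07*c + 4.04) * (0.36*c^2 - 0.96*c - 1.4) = -0.5328*c^4 + 2.526*c^3 + 0.5792*c^2 - 8.1764*c - 5.656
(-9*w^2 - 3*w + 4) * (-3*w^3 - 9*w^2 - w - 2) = 27*w^5 + 90*w^4 + 24*w^3 - 15*w^2 + 2*w - 8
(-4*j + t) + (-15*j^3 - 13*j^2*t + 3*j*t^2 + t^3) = -15*j^3 - 13*j^2*t + 3*j*t^2 - 4*j + t^3 + t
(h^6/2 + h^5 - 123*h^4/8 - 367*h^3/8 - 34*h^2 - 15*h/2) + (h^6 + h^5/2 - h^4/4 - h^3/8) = 3*h^6/2 + 3*h^5/2 - 125*h^4/8 - 46*h^3 - 34*h^2 - 15*h/2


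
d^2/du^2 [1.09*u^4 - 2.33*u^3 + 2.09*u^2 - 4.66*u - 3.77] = 13.08*u^2 - 13.98*u + 4.18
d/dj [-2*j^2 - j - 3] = -4*j - 1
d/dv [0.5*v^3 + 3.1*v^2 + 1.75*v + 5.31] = 1.5*v^2 + 6.2*v + 1.75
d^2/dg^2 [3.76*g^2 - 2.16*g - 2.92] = 7.52000000000000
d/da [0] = 0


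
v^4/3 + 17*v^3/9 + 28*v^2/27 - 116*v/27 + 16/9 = (v/3 + 1)*(v - 2/3)^2*(v + 4)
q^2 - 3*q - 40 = (q - 8)*(q + 5)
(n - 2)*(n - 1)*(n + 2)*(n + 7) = n^4 + 6*n^3 - 11*n^2 - 24*n + 28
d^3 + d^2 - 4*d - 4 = (d - 2)*(d + 1)*(d + 2)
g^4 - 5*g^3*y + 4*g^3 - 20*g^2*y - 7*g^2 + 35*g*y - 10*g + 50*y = (g - 2)*(g + 1)*(g + 5)*(g - 5*y)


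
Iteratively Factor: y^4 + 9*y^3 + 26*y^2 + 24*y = (y)*(y^3 + 9*y^2 + 26*y + 24) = y*(y + 3)*(y^2 + 6*y + 8) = y*(y + 3)*(y + 4)*(y + 2)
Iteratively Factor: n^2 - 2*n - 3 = (n + 1)*(n - 3)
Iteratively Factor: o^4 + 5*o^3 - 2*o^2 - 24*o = (o)*(o^3 + 5*o^2 - 2*o - 24) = o*(o - 2)*(o^2 + 7*o + 12) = o*(o - 2)*(o + 4)*(o + 3)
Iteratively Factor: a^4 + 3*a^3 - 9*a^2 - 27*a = (a + 3)*(a^3 - 9*a) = (a + 3)^2*(a^2 - 3*a) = (a - 3)*(a + 3)^2*(a)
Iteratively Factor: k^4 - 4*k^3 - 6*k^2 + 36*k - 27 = (k - 3)*(k^3 - k^2 - 9*k + 9) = (k - 3)*(k + 3)*(k^2 - 4*k + 3) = (k - 3)^2*(k + 3)*(k - 1)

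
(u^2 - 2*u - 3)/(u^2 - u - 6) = (u + 1)/(u + 2)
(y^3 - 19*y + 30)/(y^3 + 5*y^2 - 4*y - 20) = (y - 3)/(y + 2)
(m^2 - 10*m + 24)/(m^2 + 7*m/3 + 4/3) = 3*(m^2 - 10*m + 24)/(3*m^2 + 7*m + 4)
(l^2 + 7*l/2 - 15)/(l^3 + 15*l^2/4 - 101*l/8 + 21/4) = 4*(2*l - 5)/(8*l^2 - 18*l + 7)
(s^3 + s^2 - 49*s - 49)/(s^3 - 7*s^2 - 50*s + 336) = (s^2 - 6*s - 7)/(s^2 - 14*s + 48)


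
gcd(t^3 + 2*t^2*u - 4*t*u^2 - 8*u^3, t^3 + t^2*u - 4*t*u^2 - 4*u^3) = t^2 - 4*u^2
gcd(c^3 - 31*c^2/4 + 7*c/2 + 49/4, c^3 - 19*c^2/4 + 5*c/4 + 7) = c^2 - 3*c/4 - 7/4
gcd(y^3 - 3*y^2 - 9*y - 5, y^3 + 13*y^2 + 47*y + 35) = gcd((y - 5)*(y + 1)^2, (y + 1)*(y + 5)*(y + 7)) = y + 1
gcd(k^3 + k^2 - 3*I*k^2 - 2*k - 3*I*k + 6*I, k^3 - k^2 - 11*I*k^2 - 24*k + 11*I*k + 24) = k^2 + k*(-1 - 3*I) + 3*I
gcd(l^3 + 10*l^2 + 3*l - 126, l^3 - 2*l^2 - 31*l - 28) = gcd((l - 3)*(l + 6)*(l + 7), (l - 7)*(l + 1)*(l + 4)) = 1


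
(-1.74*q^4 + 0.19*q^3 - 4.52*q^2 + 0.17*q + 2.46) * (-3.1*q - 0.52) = 5.394*q^5 + 0.3158*q^4 + 13.9132*q^3 + 1.8234*q^2 - 7.7144*q - 1.2792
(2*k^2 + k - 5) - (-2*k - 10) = 2*k^2 + 3*k + 5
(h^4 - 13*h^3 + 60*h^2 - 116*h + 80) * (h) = h^5 - 13*h^4 + 60*h^3 - 116*h^2 + 80*h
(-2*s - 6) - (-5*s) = 3*s - 6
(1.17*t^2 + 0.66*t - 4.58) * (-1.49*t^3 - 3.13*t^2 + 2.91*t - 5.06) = -1.7433*t^5 - 4.6455*t^4 + 8.1631*t^3 + 10.3358*t^2 - 16.6674*t + 23.1748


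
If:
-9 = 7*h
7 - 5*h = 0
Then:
No Solution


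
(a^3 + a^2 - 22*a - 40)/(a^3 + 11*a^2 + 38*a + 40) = (a - 5)/(a + 5)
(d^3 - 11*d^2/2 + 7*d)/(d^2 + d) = (d^2 - 11*d/2 + 7)/(d + 1)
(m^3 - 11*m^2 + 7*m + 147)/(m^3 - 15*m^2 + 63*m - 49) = (m + 3)/(m - 1)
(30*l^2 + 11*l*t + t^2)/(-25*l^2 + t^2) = (6*l + t)/(-5*l + t)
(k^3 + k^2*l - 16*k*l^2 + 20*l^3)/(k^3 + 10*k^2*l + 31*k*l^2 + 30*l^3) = (k^2 - 4*k*l + 4*l^2)/(k^2 + 5*k*l + 6*l^2)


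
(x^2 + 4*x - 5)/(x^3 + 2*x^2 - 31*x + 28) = (x + 5)/(x^2 + 3*x - 28)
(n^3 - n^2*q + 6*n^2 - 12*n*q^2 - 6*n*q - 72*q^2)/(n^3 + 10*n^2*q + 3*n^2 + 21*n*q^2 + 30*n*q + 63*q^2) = (n^2 - 4*n*q + 6*n - 24*q)/(n^2 + 7*n*q + 3*n + 21*q)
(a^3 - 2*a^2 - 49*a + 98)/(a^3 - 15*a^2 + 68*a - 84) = (a + 7)/(a - 6)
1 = 1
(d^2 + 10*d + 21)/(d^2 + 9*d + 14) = (d + 3)/(d + 2)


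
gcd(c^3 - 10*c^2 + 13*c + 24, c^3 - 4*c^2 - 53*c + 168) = c^2 - 11*c + 24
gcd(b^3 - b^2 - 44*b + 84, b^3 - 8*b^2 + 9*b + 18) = b - 6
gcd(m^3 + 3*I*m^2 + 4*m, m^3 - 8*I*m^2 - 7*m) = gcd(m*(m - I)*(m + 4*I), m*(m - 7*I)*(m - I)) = m^2 - I*m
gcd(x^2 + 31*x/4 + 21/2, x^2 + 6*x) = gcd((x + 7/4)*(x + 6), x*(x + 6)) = x + 6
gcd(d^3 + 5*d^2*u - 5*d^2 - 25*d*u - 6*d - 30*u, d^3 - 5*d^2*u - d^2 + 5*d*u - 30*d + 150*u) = d - 6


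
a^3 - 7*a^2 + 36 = (a - 6)*(a - 3)*(a + 2)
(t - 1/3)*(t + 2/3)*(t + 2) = t^3 + 7*t^2/3 + 4*t/9 - 4/9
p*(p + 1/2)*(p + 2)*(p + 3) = p^4 + 11*p^3/2 + 17*p^2/2 + 3*p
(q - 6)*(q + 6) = q^2 - 36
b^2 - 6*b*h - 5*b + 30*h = (b - 5)*(b - 6*h)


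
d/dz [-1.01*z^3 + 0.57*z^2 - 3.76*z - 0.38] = -3.03*z^2 + 1.14*z - 3.76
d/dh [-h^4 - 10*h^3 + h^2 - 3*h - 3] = -4*h^3 - 30*h^2 + 2*h - 3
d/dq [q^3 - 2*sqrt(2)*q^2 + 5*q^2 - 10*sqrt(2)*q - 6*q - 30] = 3*q^2 - 4*sqrt(2)*q + 10*q - 10*sqrt(2) - 6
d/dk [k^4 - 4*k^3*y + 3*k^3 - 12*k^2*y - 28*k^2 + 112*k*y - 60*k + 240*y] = 4*k^3 - 12*k^2*y + 9*k^2 - 24*k*y - 56*k + 112*y - 60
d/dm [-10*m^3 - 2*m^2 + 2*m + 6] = -30*m^2 - 4*m + 2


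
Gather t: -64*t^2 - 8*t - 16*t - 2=-64*t^2 - 24*t - 2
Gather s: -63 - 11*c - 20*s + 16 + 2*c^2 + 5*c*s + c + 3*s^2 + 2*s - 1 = 2*c^2 - 10*c + 3*s^2 + s*(5*c - 18) - 48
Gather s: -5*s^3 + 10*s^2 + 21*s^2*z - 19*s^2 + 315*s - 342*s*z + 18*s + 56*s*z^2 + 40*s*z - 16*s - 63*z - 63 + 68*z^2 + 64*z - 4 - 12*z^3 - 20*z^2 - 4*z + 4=-5*s^3 + s^2*(21*z - 9) + s*(56*z^2 - 302*z + 317) - 12*z^3 + 48*z^2 - 3*z - 63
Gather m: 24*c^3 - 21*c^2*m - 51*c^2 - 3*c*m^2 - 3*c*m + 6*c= 24*c^3 - 51*c^2 - 3*c*m^2 + 6*c + m*(-21*c^2 - 3*c)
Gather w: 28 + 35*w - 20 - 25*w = 10*w + 8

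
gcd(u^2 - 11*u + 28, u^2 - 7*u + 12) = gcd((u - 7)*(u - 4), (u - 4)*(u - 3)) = u - 4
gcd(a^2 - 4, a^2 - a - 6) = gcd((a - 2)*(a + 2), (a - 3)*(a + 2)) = a + 2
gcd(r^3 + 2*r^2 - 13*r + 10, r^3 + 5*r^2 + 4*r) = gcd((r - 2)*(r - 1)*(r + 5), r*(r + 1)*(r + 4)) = 1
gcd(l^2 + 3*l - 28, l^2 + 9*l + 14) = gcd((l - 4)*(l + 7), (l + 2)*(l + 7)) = l + 7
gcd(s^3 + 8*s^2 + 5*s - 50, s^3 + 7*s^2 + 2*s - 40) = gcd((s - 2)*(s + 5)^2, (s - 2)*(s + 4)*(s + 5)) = s^2 + 3*s - 10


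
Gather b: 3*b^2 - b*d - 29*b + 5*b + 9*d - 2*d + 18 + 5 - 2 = 3*b^2 + b*(-d - 24) + 7*d + 21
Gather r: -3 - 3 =-6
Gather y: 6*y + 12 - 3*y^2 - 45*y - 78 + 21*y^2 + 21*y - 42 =18*y^2 - 18*y - 108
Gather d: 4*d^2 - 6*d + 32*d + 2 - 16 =4*d^2 + 26*d - 14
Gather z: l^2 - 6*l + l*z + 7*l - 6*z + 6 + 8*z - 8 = l^2 + l + z*(l + 2) - 2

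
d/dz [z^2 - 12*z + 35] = 2*z - 12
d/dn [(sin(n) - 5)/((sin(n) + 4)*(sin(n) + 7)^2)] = (11*sin(n) + cos(2*n) + 102)*cos(n)/((sin(n) + 4)^2*(sin(n) + 7)^3)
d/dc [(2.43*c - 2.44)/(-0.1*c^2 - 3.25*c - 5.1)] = (0.243*c^2 - 0.488*c - 20.323)/(0.01*c^4 + 0.65*c^3 + 11.5825*c^2 + 33.15*c + 26.01)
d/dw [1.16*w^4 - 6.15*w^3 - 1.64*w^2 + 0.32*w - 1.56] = 4.64*w^3 - 18.45*w^2 - 3.28*w + 0.32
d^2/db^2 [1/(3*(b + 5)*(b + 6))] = 2*((b + 5)^2 + (b + 5)*(b + 6) + (b + 6)^2)/(3*(b + 5)^3*(b + 6)^3)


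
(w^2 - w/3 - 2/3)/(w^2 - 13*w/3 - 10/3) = (w - 1)/(w - 5)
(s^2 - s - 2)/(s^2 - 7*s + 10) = (s + 1)/(s - 5)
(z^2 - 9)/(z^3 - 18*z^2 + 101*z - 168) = (z + 3)/(z^2 - 15*z + 56)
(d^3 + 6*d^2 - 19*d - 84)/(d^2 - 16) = (d^2 + 10*d + 21)/(d + 4)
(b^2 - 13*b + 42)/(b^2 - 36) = (b - 7)/(b + 6)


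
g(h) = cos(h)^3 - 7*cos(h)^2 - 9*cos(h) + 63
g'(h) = -3*sin(h)*cos(h)^2 + 14*sin(h)*cos(h) + 9*sin(h)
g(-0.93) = 55.33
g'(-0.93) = -13.06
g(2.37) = 65.49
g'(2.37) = -1.80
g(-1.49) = 62.23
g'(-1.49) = -10.08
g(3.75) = 65.12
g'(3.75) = 2.58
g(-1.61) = 63.34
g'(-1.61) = -8.44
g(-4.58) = 64.06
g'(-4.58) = 7.04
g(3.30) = 64.10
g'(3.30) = 1.22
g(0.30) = 48.89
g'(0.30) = 5.80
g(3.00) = 64.08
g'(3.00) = -1.10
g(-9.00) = 64.63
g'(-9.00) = 2.57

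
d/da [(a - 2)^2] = 2*a - 4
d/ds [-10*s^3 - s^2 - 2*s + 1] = -30*s^2 - 2*s - 2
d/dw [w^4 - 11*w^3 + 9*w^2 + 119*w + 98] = 4*w^3 - 33*w^2 + 18*w + 119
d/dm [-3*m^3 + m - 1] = 1 - 9*m^2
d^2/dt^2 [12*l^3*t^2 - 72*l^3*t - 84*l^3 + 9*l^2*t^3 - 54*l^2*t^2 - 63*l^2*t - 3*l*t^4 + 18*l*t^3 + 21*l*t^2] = 6*l*(4*l^2 + 9*l*t - 18*l - 6*t^2 + 18*t + 7)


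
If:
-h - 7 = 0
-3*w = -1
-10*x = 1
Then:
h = -7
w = 1/3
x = -1/10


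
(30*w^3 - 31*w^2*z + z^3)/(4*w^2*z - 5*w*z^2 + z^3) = (-30*w^2 + w*z + z^2)/(z*(-4*w + z))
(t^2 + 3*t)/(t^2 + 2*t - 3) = t/(t - 1)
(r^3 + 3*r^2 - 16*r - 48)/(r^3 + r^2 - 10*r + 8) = (r^2 - r - 12)/(r^2 - 3*r + 2)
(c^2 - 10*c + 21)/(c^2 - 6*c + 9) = (c - 7)/(c - 3)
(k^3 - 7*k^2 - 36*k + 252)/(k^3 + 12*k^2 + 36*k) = (k^2 - 13*k + 42)/(k*(k + 6))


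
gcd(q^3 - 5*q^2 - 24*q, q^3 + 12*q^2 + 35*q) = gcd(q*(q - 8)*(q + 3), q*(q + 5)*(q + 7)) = q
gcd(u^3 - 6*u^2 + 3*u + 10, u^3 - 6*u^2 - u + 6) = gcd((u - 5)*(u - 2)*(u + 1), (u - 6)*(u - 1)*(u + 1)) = u + 1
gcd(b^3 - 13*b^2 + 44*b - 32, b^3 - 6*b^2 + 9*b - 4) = b^2 - 5*b + 4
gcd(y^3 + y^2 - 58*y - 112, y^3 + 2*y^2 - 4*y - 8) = y + 2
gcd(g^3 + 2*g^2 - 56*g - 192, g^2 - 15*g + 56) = g - 8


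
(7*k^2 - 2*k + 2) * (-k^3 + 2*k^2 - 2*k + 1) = -7*k^5 + 16*k^4 - 20*k^3 + 15*k^2 - 6*k + 2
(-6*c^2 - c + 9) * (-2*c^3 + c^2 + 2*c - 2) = 12*c^5 - 4*c^4 - 31*c^3 + 19*c^2 + 20*c - 18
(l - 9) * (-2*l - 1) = -2*l^2 + 17*l + 9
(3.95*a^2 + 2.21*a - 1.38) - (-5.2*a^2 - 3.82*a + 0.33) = 9.15*a^2 + 6.03*a - 1.71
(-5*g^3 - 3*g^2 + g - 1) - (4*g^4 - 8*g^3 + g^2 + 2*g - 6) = -4*g^4 + 3*g^3 - 4*g^2 - g + 5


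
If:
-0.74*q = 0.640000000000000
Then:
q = -0.86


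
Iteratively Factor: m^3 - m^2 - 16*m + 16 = (m - 4)*(m^2 + 3*m - 4) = (m - 4)*(m + 4)*(m - 1)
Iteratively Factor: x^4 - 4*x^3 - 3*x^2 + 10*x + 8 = (x - 2)*(x^3 - 2*x^2 - 7*x - 4) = (x - 2)*(x + 1)*(x^2 - 3*x - 4) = (x - 4)*(x - 2)*(x + 1)*(x + 1)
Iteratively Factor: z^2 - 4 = (z + 2)*(z - 2)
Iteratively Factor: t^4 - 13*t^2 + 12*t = (t - 3)*(t^3 + 3*t^2 - 4*t) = (t - 3)*(t - 1)*(t^2 + 4*t) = t*(t - 3)*(t - 1)*(t + 4)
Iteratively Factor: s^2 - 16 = (s - 4)*(s + 4)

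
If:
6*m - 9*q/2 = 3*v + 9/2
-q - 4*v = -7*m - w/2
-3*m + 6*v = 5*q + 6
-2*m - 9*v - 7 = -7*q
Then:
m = -433/191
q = -483/191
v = -428/191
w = 1672/191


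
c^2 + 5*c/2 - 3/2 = (c - 1/2)*(c + 3)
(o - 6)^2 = o^2 - 12*o + 36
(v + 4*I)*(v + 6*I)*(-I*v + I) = -I*v^3 + 10*v^2 + I*v^2 - 10*v + 24*I*v - 24*I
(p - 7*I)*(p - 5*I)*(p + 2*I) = p^3 - 10*I*p^2 - 11*p - 70*I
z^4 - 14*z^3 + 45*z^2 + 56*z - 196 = (z - 7)^2*(z - 2)*(z + 2)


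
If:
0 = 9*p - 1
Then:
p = 1/9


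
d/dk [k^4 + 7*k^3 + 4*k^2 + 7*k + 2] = 4*k^3 + 21*k^2 + 8*k + 7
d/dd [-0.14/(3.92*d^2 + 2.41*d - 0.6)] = (1.0976*d + 0.3374)/(3.92*d^2 + 2.41*d - 0.6)^2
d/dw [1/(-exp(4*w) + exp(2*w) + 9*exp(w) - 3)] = (4*exp(3*w) - 2*exp(w) - 9)*exp(w)/(exp(4*w) - exp(2*w) - 9*exp(w) + 3)^2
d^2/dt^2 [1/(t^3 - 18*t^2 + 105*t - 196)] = 6*(2*t^2 - 20*t + 51)/(t^7 - 40*t^6 + 678*t^5 - 6308*t^4 + 34769*t^3 - 113484*t^2 + 203056*t - 153664)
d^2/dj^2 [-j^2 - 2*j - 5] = -2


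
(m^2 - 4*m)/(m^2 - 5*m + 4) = m/(m - 1)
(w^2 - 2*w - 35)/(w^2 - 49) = (w + 5)/(w + 7)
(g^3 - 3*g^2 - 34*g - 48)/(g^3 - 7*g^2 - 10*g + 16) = (g + 3)/(g - 1)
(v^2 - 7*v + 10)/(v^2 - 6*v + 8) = (v - 5)/(v - 4)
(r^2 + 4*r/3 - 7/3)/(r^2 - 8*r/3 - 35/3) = (r - 1)/(r - 5)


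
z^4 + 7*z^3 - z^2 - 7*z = z*(z - 1)*(z + 1)*(z + 7)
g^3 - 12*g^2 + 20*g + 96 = (g - 8)*(g - 6)*(g + 2)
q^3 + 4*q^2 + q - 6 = (q - 1)*(q + 2)*(q + 3)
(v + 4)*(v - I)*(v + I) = v^3 + 4*v^2 + v + 4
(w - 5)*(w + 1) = w^2 - 4*w - 5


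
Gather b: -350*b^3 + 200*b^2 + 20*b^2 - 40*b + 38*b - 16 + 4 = -350*b^3 + 220*b^2 - 2*b - 12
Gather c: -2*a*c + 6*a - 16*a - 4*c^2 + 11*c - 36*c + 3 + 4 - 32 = -10*a - 4*c^2 + c*(-2*a - 25) - 25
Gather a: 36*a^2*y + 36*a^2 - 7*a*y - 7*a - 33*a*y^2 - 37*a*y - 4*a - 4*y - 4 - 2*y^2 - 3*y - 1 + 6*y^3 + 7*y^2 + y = a^2*(36*y + 36) + a*(-33*y^2 - 44*y - 11) + 6*y^3 + 5*y^2 - 6*y - 5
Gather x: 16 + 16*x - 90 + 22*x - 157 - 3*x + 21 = 35*x - 210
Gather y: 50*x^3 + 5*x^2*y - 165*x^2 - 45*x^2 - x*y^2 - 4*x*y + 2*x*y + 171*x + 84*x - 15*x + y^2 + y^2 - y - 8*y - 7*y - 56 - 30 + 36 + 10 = 50*x^3 - 210*x^2 + 240*x + y^2*(2 - x) + y*(5*x^2 - 2*x - 16) - 40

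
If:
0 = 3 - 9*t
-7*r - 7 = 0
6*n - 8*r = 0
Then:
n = -4/3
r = -1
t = 1/3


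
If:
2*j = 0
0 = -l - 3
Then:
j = 0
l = -3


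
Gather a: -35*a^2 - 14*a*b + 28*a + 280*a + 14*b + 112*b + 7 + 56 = -35*a^2 + a*(308 - 14*b) + 126*b + 63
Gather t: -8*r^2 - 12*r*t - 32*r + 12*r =-8*r^2 - 12*r*t - 20*r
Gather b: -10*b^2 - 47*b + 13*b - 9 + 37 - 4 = -10*b^2 - 34*b + 24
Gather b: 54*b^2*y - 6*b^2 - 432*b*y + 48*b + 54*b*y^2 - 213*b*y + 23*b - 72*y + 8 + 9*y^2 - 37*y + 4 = b^2*(54*y - 6) + b*(54*y^2 - 645*y + 71) + 9*y^2 - 109*y + 12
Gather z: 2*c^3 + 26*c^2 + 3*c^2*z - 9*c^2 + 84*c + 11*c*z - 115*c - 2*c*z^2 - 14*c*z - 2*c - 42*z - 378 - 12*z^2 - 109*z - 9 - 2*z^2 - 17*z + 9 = 2*c^3 + 17*c^2 - 33*c + z^2*(-2*c - 14) + z*(3*c^2 - 3*c - 168) - 378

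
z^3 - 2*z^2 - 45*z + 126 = (z - 6)*(z - 3)*(z + 7)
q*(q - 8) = q^2 - 8*q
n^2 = n^2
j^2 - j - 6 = (j - 3)*(j + 2)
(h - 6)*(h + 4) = h^2 - 2*h - 24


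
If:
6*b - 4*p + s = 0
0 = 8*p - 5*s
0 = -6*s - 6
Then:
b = -1/4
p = -5/8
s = -1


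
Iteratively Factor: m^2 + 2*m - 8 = (m + 4)*(m - 2)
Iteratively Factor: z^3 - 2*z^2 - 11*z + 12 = (z + 3)*(z^2 - 5*z + 4) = (z - 4)*(z + 3)*(z - 1)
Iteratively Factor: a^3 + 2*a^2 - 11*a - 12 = (a + 1)*(a^2 + a - 12) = (a + 1)*(a + 4)*(a - 3)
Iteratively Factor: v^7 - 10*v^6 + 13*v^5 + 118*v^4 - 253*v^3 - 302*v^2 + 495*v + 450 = (v - 5)*(v^6 - 5*v^5 - 12*v^4 + 58*v^3 + 37*v^2 - 117*v - 90) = (v - 5)*(v + 1)*(v^5 - 6*v^4 - 6*v^3 + 64*v^2 - 27*v - 90) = (v - 5)^2*(v + 1)*(v^4 - v^3 - 11*v^2 + 9*v + 18) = (v - 5)^2*(v - 2)*(v + 1)*(v^3 + v^2 - 9*v - 9) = (v - 5)^2*(v - 2)*(v + 1)*(v + 3)*(v^2 - 2*v - 3) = (v - 5)^2*(v - 2)*(v + 1)^2*(v + 3)*(v - 3)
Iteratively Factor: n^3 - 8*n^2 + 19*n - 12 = (n - 4)*(n^2 - 4*n + 3) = (n - 4)*(n - 3)*(n - 1)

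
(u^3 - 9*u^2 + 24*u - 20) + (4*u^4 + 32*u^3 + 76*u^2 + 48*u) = 4*u^4 + 33*u^3 + 67*u^2 + 72*u - 20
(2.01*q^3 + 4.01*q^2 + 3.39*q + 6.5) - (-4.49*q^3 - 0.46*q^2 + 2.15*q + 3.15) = 6.5*q^3 + 4.47*q^2 + 1.24*q + 3.35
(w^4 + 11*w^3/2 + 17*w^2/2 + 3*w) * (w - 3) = w^5 + 5*w^4/2 - 8*w^3 - 45*w^2/2 - 9*w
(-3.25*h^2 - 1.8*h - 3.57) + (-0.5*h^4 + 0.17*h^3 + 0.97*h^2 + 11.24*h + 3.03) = -0.5*h^4 + 0.17*h^3 - 2.28*h^2 + 9.44*h - 0.54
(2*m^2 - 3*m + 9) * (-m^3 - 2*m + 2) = -2*m^5 + 3*m^4 - 13*m^3 + 10*m^2 - 24*m + 18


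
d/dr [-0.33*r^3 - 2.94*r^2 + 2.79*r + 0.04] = -0.99*r^2 - 5.88*r + 2.79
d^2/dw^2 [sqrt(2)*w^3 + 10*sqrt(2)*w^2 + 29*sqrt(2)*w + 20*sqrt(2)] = sqrt(2)*(6*w + 20)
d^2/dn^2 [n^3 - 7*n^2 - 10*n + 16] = 6*n - 14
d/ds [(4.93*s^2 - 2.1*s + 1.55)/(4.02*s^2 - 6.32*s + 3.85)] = (-22.7156*s^2 + 25.499*s + 1.711)/(16.1604*s^4 - 50.8128*s^3 + 70.8964*s^2 - 48.664*s + 14.8225)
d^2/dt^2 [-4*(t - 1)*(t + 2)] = -8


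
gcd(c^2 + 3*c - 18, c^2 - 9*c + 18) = c - 3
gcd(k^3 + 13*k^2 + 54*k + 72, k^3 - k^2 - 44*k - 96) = k^2 + 7*k + 12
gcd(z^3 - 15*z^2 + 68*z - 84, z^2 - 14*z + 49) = z - 7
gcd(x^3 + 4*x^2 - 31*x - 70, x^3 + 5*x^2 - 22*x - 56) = x^2 + 9*x + 14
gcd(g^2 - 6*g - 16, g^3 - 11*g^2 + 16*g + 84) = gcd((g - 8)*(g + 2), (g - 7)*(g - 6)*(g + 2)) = g + 2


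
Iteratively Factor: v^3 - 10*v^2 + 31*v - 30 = (v - 3)*(v^2 - 7*v + 10) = (v - 3)*(v - 2)*(v - 5)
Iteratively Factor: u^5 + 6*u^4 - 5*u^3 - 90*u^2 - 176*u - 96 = (u + 4)*(u^4 + 2*u^3 - 13*u^2 - 38*u - 24) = (u - 4)*(u + 4)*(u^3 + 6*u^2 + 11*u + 6) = (u - 4)*(u + 2)*(u + 4)*(u^2 + 4*u + 3) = (u - 4)*(u + 1)*(u + 2)*(u + 4)*(u + 3)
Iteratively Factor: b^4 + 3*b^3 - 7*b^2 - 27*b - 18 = (b + 2)*(b^3 + b^2 - 9*b - 9) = (b + 2)*(b + 3)*(b^2 - 2*b - 3) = (b + 1)*(b + 2)*(b + 3)*(b - 3)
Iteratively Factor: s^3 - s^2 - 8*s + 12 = (s + 3)*(s^2 - 4*s + 4) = (s - 2)*(s + 3)*(s - 2)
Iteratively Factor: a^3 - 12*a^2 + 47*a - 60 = (a - 3)*(a^2 - 9*a + 20) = (a - 5)*(a - 3)*(a - 4)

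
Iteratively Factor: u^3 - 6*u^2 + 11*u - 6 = (u - 3)*(u^2 - 3*u + 2) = (u - 3)*(u - 1)*(u - 2)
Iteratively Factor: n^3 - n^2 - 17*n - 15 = (n + 3)*(n^2 - 4*n - 5) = (n + 1)*(n + 3)*(n - 5)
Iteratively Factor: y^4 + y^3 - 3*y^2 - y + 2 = (y - 1)*(y^3 + 2*y^2 - y - 2) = (y - 1)*(y + 2)*(y^2 - 1) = (y - 1)^2*(y + 2)*(y + 1)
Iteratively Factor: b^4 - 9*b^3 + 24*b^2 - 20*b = (b - 2)*(b^3 - 7*b^2 + 10*b) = (b - 2)^2*(b^2 - 5*b) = (b - 5)*(b - 2)^2*(b)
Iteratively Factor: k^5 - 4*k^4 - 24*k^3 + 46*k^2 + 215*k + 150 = (k + 3)*(k^4 - 7*k^3 - 3*k^2 + 55*k + 50) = (k - 5)*(k + 3)*(k^3 - 2*k^2 - 13*k - 10) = (k - 5)*(k + 2)*(k + 3)*(k^2 - 4*k - 5) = (k - 5)*(k + 1)*(k + 2)*(k + 3)*(k - 5)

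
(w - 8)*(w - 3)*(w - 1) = w^3 - 12*w^2 + 35*w - 24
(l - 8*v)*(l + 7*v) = l^2 - l*v - 56*v^2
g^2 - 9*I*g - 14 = (g - 7*I)*(g - 2*I)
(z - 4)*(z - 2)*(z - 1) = z^3 - 7*z^2 + 14*z - 8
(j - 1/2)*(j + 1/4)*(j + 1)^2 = j^4 + 7*j^3/4 + 3*j^2/8 - j/2 - 1/8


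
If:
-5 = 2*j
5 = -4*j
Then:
No Solution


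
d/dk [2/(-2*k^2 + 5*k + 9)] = 2*(4*k - 5)/(-2*k^2 + 5*k + 9)^2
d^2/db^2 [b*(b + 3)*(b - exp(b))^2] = 2*b*(1 - exp(b))^2*(b + 3) + 4*b*(1 - exp(b))*(b - exp(b)) - 2*b*(b + 3)*(b - exp(b))*exp(b) + 4*(1 - exp(b))*(b + 3)*(b - exp(b)) + 2*(b - exp(b))^2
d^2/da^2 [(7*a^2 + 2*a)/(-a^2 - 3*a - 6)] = 2*(19*a^3 + 126*a^2 + 36*a - 216)/(a^6 + 9*a^5 + 45*a^4 + 135*a^3 + 270*a^2 + 324*a + 216)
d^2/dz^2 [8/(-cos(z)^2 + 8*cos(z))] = 16*((1 - cos(2*z))^2/2 + 15*cos(z) + 33*cos(2*z)/2 - 3*cos(3*z) - 99/2)/((cos(z) - 8)^3*cos(z)^3)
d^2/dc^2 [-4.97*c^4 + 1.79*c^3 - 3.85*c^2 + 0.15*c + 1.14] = -59.64*c^2 + 10.74*c - 7.7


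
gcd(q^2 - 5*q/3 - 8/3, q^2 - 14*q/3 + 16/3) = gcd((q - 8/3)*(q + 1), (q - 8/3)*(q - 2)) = q - 8/3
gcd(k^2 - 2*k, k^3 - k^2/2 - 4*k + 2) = k - 2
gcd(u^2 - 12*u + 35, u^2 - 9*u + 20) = u - 5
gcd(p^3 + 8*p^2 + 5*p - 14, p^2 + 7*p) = p + 7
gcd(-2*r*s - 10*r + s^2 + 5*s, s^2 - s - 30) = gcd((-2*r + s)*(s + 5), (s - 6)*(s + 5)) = s + 5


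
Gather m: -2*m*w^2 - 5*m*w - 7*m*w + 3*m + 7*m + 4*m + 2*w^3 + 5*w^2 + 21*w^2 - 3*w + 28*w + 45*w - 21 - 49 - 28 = m*(-2*w^2 - 12*w + 14) + 2*w^3 + 26*w^2 + 70*w - 98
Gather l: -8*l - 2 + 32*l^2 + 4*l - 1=32*l^2 - 4*l - 3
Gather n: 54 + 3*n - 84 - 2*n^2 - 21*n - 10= -2*n^2 - 18*n - 40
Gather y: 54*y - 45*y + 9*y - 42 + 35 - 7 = 18*y - 14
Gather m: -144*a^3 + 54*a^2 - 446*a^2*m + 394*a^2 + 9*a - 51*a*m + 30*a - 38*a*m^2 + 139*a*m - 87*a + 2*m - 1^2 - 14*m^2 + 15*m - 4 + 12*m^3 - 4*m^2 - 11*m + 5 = -144*a^3 + 448*a^2 - 48*a + 12*m^3 + m^2*(-38*a - 18) + m*(-446*a^2 + 88*a + 6)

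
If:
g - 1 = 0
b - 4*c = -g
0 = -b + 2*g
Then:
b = 2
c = 3/4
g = 1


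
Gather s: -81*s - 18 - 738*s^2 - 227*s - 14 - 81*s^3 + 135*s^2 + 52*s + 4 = -81*s^3 - 603*s^2 - 256*s - 28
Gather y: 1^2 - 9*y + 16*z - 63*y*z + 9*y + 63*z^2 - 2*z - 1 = -63*y*z + 63*z^2 + 14*z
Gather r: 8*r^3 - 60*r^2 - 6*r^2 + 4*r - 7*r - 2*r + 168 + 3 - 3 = 8*r^3 - 66*r^2 - 5*r + 168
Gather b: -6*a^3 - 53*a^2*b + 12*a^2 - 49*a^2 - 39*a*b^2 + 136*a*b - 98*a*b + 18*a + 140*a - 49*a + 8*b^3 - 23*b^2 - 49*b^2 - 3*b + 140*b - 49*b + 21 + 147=-6*a^3 - 37*a^2 + 109*a + 8*b^3 + b^2*(-39*a - 72) + b*(-53*a^2 + 38*a + 88) + 168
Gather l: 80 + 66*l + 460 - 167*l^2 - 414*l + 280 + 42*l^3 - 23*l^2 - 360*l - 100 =42*l^3 - 190*l^2 - 708*l + 720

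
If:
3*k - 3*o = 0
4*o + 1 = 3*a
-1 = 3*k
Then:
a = -1/9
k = -1/3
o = -1/3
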